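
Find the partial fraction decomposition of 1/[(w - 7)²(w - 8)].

Cover-up at w=8: C = 1/(8 - 7)² = 1. Cover-up at w=7: B = 1/(7 - 8) = -1. Comparing w² coeff: A = -C = -1
Result: -1/(w - 7) - 1/(w - 7)² + 1/(w - 8)


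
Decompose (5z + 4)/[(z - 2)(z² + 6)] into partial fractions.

At z=2: P = (5·2 + 4)/(2² + 6) = 7/5. Q = -P = -7/5, R = 5 - 2·P = 11/5
Result: (7/5)/(z - 2) - ((7/5)z - 11/5)/(z² + 6)


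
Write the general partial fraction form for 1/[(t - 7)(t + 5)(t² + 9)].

Two linear + quadratic: P/(t - 7) + Q/(t + 5) + (Rt + S)/(t² + 9)


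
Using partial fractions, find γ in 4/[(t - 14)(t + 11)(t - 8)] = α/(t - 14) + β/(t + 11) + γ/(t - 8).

Cover-up at t = 8: γ = 4/[(8 - 14)(8 + 11)] = 4/[(-6)(19)] = -4/114 = -2/57


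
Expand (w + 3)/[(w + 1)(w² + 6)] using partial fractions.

At w=-1: α = (1·(-1) + 3)/((-1)² + 6) = 2/7. β = -α = -2/7, γ = 1 - (-1)·α = 9/7
Result: (2/7)/(w + 1) - ((2/7)w - 9/7)/(w² + 6)


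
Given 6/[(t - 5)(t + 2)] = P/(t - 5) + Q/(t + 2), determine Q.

Cover-up at t = -2: Q = 6/(-2 - 5) = -6/7


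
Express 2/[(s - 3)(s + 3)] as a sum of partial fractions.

2/(s - 3)(s + 3) = α/(s - 3) + β/(s + 3). α = 2/(3 + 3) = 1/3, β = 2/(-3 - 3) = -1/3
Result: (1/3)/(s - 3) - (1/3)/(s + 3)


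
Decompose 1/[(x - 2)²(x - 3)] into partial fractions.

Cover-up at x=3: γ = 1/(3 - 2)² = 1. Cover-up at x=2: β = 1/(2 - 3) = -1. Comparing x² coeff: α = -γ = -1
Result: -1/(x - 2) - 1/(x - 2)² + 1/(x - 3)


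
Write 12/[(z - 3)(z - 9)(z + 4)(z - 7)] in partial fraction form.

Using Heaviside cover-up: (1/14)/(z - 3) + (1/13)/(z - 9) - (12/1001)/(z + 4) - (3/22)/(z - 7)


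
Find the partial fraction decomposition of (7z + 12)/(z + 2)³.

(7z + 12) = A(z + 2)² + B(z + 2) + C. At z = -2: C = 7·(-2) + 12 = -2. Coefficients: A = 0, B = 7
Result: 7/(z + 2)² - 2/(z + 2)³


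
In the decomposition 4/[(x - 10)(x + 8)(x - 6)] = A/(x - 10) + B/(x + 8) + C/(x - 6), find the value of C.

Cover-up at x = 6: C = 4/[(6 - 10)(6 + 8)] = 4/[(-4)(14)] = -4/56 = -1/14


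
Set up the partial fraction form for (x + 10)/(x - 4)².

Repeated linear factor: A/(x - 4) + B/(x - 4)²


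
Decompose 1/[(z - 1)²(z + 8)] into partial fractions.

Cover-up at z=-8: C = 1/(-8 - 1)² = 1/81. Cover-up at z=1: B = 1/(1 + 8) = 1/9. Comparing z² coeff: A = -C = -1/81
Result: (-1/81)/(z - 1) + (1/9)/(z - 1)² + (1/81)/(z + 8)


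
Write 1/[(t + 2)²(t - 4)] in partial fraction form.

Cover-up at t=4: R = 1/(4 + 2)² = 1/36. Cover-up at t=-2: Q = 1/(-2 - 4) = -1/6. Comparing t² coeff: P = -R = -1/36
Result: (-1/36)/(t + 2) - (1/6)/(t + 2)² + (1/36)/(t - 4)


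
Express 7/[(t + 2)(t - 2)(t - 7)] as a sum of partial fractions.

Using cover-up method: A = 7/36, B = -7/20, C = 7/45
Result: (7/36)/(t + 2) - (7/20)/(t - 2) + (7/45)/(t - 7)


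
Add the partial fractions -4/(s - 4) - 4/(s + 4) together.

Common denominator (s - 4)(s + 4). Numerator: -4(s + 4) - 4(s - 4) = (-4s - 16) - (4s - 16) = -8s
Result: (-8s)/[(s - 4)(s + 4)]


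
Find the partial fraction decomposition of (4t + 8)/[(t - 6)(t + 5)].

At t=6: A = (4·6 + 8)/(6 + 5) = 32/11. At t=-5: B = (4·(-5) + 8)/(-5 - 6) = 12/11
Result: (32/11)/(t - 6) + (12/11)/(t + 5)


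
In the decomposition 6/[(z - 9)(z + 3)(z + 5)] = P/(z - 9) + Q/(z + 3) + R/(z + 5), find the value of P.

Cover-up at z = 9: P = 6/[(9 + 3)(9 + 5)] = 6/[(12)(14)] = 6/168 = 1/28


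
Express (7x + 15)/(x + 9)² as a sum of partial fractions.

(7x + 15) = α(x + 9) + β. At x = -9: β = 7·(-9) + 15 = -48. Coeff of x: α = 7
Result: 7/(x + 9) - 48/(x + 9)²


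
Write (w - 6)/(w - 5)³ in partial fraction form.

(w - 6) = α(w - 5)² + β(w - 5) + γ. At w = 5: γ = 1·5 - 6 = -1. Coefficients: α = 0, β = 1
Result: 1/(w - 5)² - 1/(w - 5)³


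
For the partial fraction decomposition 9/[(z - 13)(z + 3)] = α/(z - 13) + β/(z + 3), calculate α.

Cover-up at z = 13: α = 9/(13 + 3) = 9/16


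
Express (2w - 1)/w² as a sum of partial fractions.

(2w - 1) = Aw + B. At w = 0: B = 2·0 - 1 = -1. Coeff of w: A = 2
Result: 2/w - 1/w²


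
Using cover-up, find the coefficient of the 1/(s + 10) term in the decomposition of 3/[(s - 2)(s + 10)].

Cover (s + 10), set s=-10: 3/((s - 2) at s=-10) = 3/(-12) = -1/4


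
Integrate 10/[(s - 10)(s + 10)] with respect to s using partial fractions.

Decompose: 10/[(s - 10)(s + 10)] = (1/2)/(s - 10) - (1/2)/(s + 10). Integrate each term: (1/2) ln|(s - 10)| - (1/2) ln|(s + 10)| + C


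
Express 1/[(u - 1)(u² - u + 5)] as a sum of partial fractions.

Cover-up at u = 1: α = 1/(1² - 1·1 + 5) = 1/5. Then β = -α = -1/5, γ = -α·(-1 + 1) = 0
Result: (1/5)/(u - 1) - ((1/5)u)/(u² - u + 5)


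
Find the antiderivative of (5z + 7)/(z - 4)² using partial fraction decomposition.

Decompose: P = 5, Q = 5·4 + 7 = 27, so (5z + 7)/(z - 4)² = 5/(z - 4) + 27/(z - 4)². Integrate: ∫ P/(z - 4) dz = 5 ln|(z - 4)|; ∫ Q/(z - 4)² dz = -27/(z - 4). Sum: 5 ln|(z - 4)| - 27/(z - 4) + C


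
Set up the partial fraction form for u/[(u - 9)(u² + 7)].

Linear + irreducible quadratic: A/(u - 9) + (Bu + C)/(u² + 7)


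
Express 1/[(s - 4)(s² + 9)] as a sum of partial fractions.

Cover-up at s = 4: P = 1/(4² + 9) = 1/25. Then Q = -P = -1/25, R = -P·(0 + 4) = -4/25
Result: (1/25)/(s - 4) - ((1/25)s + 4/25)/(s² + 9)


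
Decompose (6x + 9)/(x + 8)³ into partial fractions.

(6x + 9) = P(x + 8)² + Q(x + 8) + R. At x = -8: R = 6·(-8) + 9 = -39. Coefficients: P = 0, Q = 6
Result: 6/(x + 8)² - 39/(x + 8)³


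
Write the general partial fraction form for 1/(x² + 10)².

Repeated quadratic factor: (Px + Q)/(x² + 10) + (Rx + S)/(x² + 10)²


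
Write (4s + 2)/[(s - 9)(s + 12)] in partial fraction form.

At s=9: P = (4·9 + 2)/(9 + 12) = 38/21. At s=-12: Q = (4·(-12) + 2)/(-12 - 9) = 46/21
Result: (38/21)/(s - 9) + (46/21)/(s + 12)


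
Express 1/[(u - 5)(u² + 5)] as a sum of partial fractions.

Cover-up at u = 5: α = 1/(5² + 5) = 1/30. Then β = -α = -1/30, γ = -α·(0 + 5) = -1/6
Result: (1/30)/(u - 5) - ((1/30)u + 1/6)/(u² + 5)


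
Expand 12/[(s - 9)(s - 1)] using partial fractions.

12/(s - 9)(s - 1) = P/(s - 9) + Q/(s - 1). P = 12/(9 - 1) = 3/2, Q = 12/(1 - 9) = -3/2
Result: (3/2)/(s - 9) - (3/2)/(s - 1)


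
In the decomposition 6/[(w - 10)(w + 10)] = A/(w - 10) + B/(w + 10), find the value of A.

Cover-up at w = 10: A = 6/(10 + 10) = 6/20 = 3/10


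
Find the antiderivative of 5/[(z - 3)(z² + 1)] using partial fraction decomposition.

Cover-up at z=3: α = 5/(3²+1) = 1/2. Coeff matching: β = -1/2, γ = -3/2. Decomposition: (1/2)/(z - 3) - ((1/2)z + 3/2)/(z² + 1). Integrate: linear → ln, quadratic → (1/2)ln + arctan: (1/2) ln|(z - 3)| - (1/4) ln(z² + 1) - (3/2) arctan(z) + C


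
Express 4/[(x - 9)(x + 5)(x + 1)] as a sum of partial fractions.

Using cover-up method: P = 1/35, Q = 1/14, R = -1/10
Result: (1/35)/(x - 9) + (1/14)/(x + 5) - (1/10)/(x + 1)


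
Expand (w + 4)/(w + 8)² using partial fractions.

(w + 4) = α(w + 8) + β. At w = -8: β = 1·(-8) + 4 = -4. Coeff of w: α = 1
Result: 1/(w + 8) - 4/(w + 8)²


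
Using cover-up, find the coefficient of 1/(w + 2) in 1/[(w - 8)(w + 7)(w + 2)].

Cover (w + 2), set w=-2: 1/[(-2 - 8)(-2 + 7)] = -1/50


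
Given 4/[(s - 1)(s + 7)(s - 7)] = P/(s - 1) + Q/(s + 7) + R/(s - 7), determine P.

Cover-up at s = 1: P = 4/[(1 + 7)(1 - 7)] = 4/[(8)(-6)] = -4/48 = -1/12


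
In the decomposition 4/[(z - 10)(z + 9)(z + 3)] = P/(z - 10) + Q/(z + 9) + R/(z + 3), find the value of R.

Cover-up at z = -3: R = 4/[(-3 - 10)(-3 + 9)] = 4/[(-13)(6)] = -4/78 = -2/39


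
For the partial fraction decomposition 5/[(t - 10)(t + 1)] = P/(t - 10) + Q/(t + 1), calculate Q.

Cover-up at t = -1: Q = 5/(-1 - 10) = -5/11


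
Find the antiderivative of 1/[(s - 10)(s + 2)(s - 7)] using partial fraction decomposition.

Cover-up: A = 1/36, B = 1/108, C = -1/27. Decomposition: (1/36)/(s - 10) + (1/108)/(s + 2) - (1/27)/(s - 7). Integrate each term: (1/36) ln|(s - 10)| + (1/108) ln|(s + 2)| - (1/27) ln|(s - 7)| + C


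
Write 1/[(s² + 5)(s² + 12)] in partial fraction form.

Coefficient matching gives A = C = 0, B = 1/(12-5) = 1/7, D = -B = -1/7
Result: (1/7)/(s² + 5) - (1/7)/(s² + 12)


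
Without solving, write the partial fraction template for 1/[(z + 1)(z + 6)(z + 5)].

Three distinct linear factors: P/(z + 1) + Q/(z + 6) + R/(z + 5)


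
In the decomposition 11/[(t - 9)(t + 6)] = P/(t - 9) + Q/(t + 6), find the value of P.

Cover-up at t = 9: P = 11/(9 + 6) = 11/15


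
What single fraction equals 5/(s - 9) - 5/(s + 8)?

Common denominator (s - 9)(s + 8). Numerator: 5(s + 8) - 5(s - 9) = (5s + 40) - (5s - 45) = 85
Result: (85)/[(s - 9)(s + 8)]


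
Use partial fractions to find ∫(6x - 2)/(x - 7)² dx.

Decompose: P = 6, Q = 6·7 - 2 = 40, so (6x - 2)/(x - 7)² = 6/(x - 7) + 40/(x - 7)². Integrate: ∫ P/(x - 7) dx = 6 ln|(x - 7)|; ∫ Q/(x - 7)² dx = -40/(x - 7). Sum: 6 ln|(x - 7)| - 40/(x - 7) + C


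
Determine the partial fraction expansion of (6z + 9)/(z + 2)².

(6z + 9) = A(z + 2) + B. At z = -2: B = 6·(-2) + 9 = -3. Coeff of z: A = 6
Result: 6/(z + 2) - 3/(z + 2)²


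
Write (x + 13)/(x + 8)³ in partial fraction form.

(x + 13) = α(x + 8)² + β(x + 8) + γ. At x = -8: γ = 1·(-8) + 13 = 5. Coefficients: α = 0, β = 1
Result: 1/(x + 8)² + 5/(x + 8)³


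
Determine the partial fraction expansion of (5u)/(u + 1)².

(5u) = P(u + 1) + Q. At u = -1: Q = 5·(-1) + 0 = -5. Coeff of u: P = 5
Result: 5/(u + 1) - 5/(u + 1)²


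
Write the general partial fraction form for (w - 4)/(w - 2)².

Repeated linear factor: A/(w - 2) + B/(w - 2)²


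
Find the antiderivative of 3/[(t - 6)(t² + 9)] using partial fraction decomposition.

Cover-up at t=6: α = 3/(6²+9) = 1/15. Coeff matching: β = -1/15, γ = -2/5. Decomposition: (1/15)/(t - 6) - ((1/15)t + 2/5)/(t² + 9). Integrate: linear → ln, quadratic → (1/2)ln + arctan: (1/15) ln|(t - 6)| - (1/30) ln(t² + 9) - (2/15) arctan(t/3) + C


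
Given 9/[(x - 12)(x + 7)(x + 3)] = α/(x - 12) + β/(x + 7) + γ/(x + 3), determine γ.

Cover-up at x = -3: γ = 9/[(-3 - 12)(-3 + 7)] = 9/[(-15)(4)] = -9/60 = -3/20


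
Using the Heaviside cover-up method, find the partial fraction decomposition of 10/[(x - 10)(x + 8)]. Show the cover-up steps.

Cover (x - 10): set x=10, get α = 10/(10 + 8) = 5/9. Cover (x + 8): set x=-8, get β = 10/(-8 - 10) = -5/9.
Result: (5/9)/(x - 10) - (5/9)/(x + 8)


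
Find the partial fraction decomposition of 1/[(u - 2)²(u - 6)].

Cover-up at u=6: R = 1/(6 - 2)² = 1/16. Cover-up at u=2: Q = 1/(2 - 6) = -1/4. Comparing u² coeff: P = -R = -1/16
Result: (-1/16)/(u - 2) - (1/4)/(u - 2)² + (1/16)/(u - 6)


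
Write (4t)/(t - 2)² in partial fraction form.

(4t) = P(t - 2) + Q. At t = 2: Q = 4·2 + 0 = 8. Coeff of t: P = 4
Result: 4/(t - 2) + 8/(t - 2)²


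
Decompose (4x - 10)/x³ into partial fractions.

(4x - 10) = Px² + Qx + R. At x = 0: R = 4·0 - 10 = -10. Coefficients: P = 0, Q = 4
Result: 4/x² - 10/x³


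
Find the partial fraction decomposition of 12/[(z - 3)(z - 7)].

12/(z - 3)(z - 7) = α/(z - 3) + β/(z - 7). α = 12/(3 - 7) = -3, β = 12/(7 - 3) = 3
Result: -3/(z - 3) + 3/(z - 7)


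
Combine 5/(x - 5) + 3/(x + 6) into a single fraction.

Common denominator (x - 5)(x + 6). Numerator: 5(x + 6) + 3(x - 5) = (5x + 30) + (3x - 15) = 8x + 15
Result: (8x + 15)/[(x - 5)(x + 6)]


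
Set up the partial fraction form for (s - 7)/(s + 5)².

Repeated linear factor: α/(s + 5) + β/(s + 5)²


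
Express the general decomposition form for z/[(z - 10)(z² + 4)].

Linear + irreducible quadratic: α/(z - 10) + (βz + γ)/(z² + 4)


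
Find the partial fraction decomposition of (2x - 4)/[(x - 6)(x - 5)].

At x=6: α = (2·6 - 4)/(6 - 5) = 8. At x=5: β = (2·5 - 4)/(5 - 6) = -6
Result: 8/(x - 6) - 6/(x - 5)


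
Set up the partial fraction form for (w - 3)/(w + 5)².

Repeated linear factor: P/(w + 5) + Q/(w + 5)²


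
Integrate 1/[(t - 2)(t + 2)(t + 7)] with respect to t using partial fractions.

Cover-up: P = 1/36, Q = -1/20, R = 1/45. Decomposition: (1/36)/(t - 2) - (1/20)/(t + 2) + (1/45)/(t + 7). Integrate each term: (1/36) ln|(t - 2)| - (1/20) ln|(t + 2)| + (1/45) ln|(t + 7)| + C


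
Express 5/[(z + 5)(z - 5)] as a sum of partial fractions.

5/(z + 5)(z - 5) = A/(z + 5) + B/(z - 5). A = 5/(-5 - 5) = -1/2, B = 5/(5 + 5) = 1/2
Result: (-1/2)/(z + 5) + (1/2)/(z - 5)


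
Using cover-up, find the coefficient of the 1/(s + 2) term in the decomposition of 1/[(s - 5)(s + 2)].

Cover (s + 2), set s=-2: 1/((s - 5) at s=-2) = 1/(-7) = -1/7


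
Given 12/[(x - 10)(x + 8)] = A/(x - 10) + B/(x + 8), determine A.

Cover-up at x = 10: A = 12/(10 + 8) = 12/18 = 2/3


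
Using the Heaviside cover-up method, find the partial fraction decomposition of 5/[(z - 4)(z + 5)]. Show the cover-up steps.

Cover (z - 4): set z=4, get α = 5/(4 + 5) = 5/9. Cover (z + 5): set z=-5, get β = 5/(-5 - 4) = -5/9.
Result: (5/9)/(z - 4) - (5/9)/(z + 5)


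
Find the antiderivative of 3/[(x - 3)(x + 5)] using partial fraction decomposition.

Decompose: 3/[(x - 3)(x + 5)] = (3/8)/(x - 3) - (3/8)/(x + 5). Integrate each term: (3/8) ln|(x - 3)| - (3/8) ln|(x + 5)| + C


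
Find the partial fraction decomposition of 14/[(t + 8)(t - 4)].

14/(t + 8)(t - 4) = P/(t + 8) + Q/(t - 4). P = 14/(-8 - 4) = -7/6, Q = 14/(4 + 8) = 7/6
Result: (-7/6)/(t + 8) + (7/6)/(t - 4)


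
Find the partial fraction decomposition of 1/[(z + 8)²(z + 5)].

Cover-up at z=-5: R = 1/(-5 + 8)² = 1/9. Cover-up at z=-8: Q = 1/(-8 + 5) = -1/3. Comparing z² coeff: P = -R = -1/9
Result: (-1/9)/(z + 8) - (1/3)/(z + 8)² + (1/9)/(z + 5)


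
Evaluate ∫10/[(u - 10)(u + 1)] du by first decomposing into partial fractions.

Decompose: 10/[(u - 10)(u + 1)] = (10/11)/(u - 10) - (10/11)/(u + 1). Integrate each term: (10/11) ln|(u - 10)| - (10/11) ln|(u + 1)| + C


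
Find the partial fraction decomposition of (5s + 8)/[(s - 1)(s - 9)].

At s=1: A = (5·1 + 8)/(1 - 9) = -13/8. At s=9: B = (5·9 + 8)/(9 - 1) = 53/8
Result: (-13/8)/(s - 1) + (53/8)/(s - 9)


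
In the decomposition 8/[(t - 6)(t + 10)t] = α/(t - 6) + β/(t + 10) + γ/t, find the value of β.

Cover-up at t = -10: β = 8/[(-10 - 6)(-10 - 0)] = 8/[(-16)(-10)] = 8/160 = 1/20


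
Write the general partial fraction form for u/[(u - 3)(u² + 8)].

Linear + irreducible quadratic: α/(u - 3) + (βu + γ)/(u² + 8)


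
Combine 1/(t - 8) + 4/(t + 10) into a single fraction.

Common denominator (t - 8)(t + 10). Numerator: 1(t + 10) + 4(t - 8) = (t + 10) + (4t - 32) = 5t - 22
Result: (5t - 22)/[(t - 8)(t + 10)]


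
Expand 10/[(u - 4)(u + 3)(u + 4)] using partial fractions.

Using cover-up method: P = 5/28, Q = -10/7, R = 5/4
Result: (5/28)/(u - 4) - (10/7)/(u + 3) + (5/4)/(u + 4)


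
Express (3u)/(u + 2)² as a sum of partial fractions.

(3u) = A(u + 2) + B. At u = -2: B = 3·(-2) + 0 = -6. Coeff of u: A = 3
Result: 3/(u + 2) - 6/(u + 2)²


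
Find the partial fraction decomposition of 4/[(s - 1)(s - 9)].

4/(s - 1)(s - 9) = α/(s - 1) + β/(s - 9). α = 4/(1 - 9) = -1/2, β = 4/(9 - 1) = 1/2
Result: (-1/2)/(s - 1) + (1/2)/(s - 9)


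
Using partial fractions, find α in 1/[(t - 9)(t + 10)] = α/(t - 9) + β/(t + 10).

Cover-up at t = 9: α = 1/(9 + 10) = 1/19


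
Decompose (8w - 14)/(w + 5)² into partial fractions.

(8w - 14) = A(w + 5) + B. At w = -5: B = 8·(-5) - 14 = -54. Coeff of w: A = 8
Result: 8/(w + 5) - 54/(w + 5)²


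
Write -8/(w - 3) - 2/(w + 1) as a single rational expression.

Common denominator (w - 3)(w + 1). Numerator: -8(w + 1) - 2(w - 3) = (-8w - 8) - (2w - 6) = -10w - 2
Result: (-10w - 2)/[(w - 3)(w + 1)]


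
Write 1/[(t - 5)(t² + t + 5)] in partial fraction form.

Cover-up at t = 5: α = 1/(5² + 1·5 + 5) = 1/35. Then β = -α = -1/35, γ = -α·(1 + 5) = -6/35
Result: (1/35)/(t - 5) - ((1/35)t + 6/35)/(t² + t + 5)


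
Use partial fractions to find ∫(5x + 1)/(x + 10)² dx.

Decompose: α = 5, β = 5·(-10) + 1 = -49, so (5x + 1)/(x + 10)² = 5/(x + 10) - 49/(x + 10)². Integrate: ∫ α/(x + 10) dx = 5 ln|(x + 10)|; ∫ β/(x + 10)² dx = 49/(x + 10). Sum: 5 ln|(x + 10)| + 49/(x + 10) + C


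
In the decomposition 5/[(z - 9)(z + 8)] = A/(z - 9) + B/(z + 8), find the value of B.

Cover-up at z = -8: B = 5/(-8 - 9) = -5/17


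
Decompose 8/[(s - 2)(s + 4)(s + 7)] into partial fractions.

Using cover-up method: P = 4/27, Q = -4/9, R = 8/27
Result: (4/27)/(s - 2) - (4/9)/(s + 4) + (8/27)/(s + 7)


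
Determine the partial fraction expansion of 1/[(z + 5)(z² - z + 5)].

Cover-up at z = -5: α = 1/((-5)² - 1·(-5) + 5) = 1/35. Then β = -α = -1/35, γ = -α·(-1 - 5) = 6/35
Result: (1/35)/(z + 5) - ((1/35)z - 6/35)/(z² - z + 5)


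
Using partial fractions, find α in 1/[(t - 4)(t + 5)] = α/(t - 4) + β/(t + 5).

Cover-up at t = 4: α = 1/(4 + 5) = 1/9


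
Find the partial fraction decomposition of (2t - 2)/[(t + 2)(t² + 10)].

At t=-2: α = (2·(-2) - 2)/((-2)² + 10) = -3/7. β = -α = 3/7, γ = 2 - (-2)·α = 8/7
Result: (-3/7)/(t + 2) + ((3/7)t + 8/7)/(t² + 10)


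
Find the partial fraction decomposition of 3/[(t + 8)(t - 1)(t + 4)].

Using cover-up method: P = 1/12, Q = 1/15, R = -3/20
Result: (1/12)/(t + 8) + (1/15)/(t - 1) - (3/20)/(t + 4)


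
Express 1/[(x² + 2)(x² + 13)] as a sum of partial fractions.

Coefficient matching gives A = C = 0, B = 1/(13-2) = 1/11, D = -B = -1/11
Result: (1/11)/(x² + 2) - (1/11)/(x² + 13)


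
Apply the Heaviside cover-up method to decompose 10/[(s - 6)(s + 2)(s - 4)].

Cover (s - 6), s=6: A = 10/[(6 + 2)(6 - 4)] = 5/8. Cover (s + 2), s=-2: B = 10/[(-2 - 6)(-2 - 4)] = 5/24. Cover (s - 4), s=4: C = 10/[(4 - 6)(4 + 2)] = -5/6.
Result: (5/8)/(s - 6) + (5/24)/(s + 2) - (5/6)/(s - 4)


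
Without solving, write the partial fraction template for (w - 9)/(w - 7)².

Repeated linear factor: α/(w - 7) + β/(w - 7)²


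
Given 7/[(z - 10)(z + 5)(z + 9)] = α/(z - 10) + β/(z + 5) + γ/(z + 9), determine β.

Cover-up at z = -5: β = 7/[(-5 - 10)(-5 + 9)] = 7/[(-15)(4)] = -7/60


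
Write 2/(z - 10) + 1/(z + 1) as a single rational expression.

Common denominator (z - 10)(z + 1). Numerator: 2(z + 1) + 1(z - 10) = (2z + 2) + (z - 10) = 3z - 8
Result: (3z - 8)/[(z - 10)(z + 1)]


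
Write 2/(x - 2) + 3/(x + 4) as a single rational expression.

Common denominator (x - 2)(x + 4). Numerator: 2(x + 4) + 3(x - 2) = (2x + 8) + (3x - 6) = 5x + 2
Result: (5x + 2)/[(x - 2)(x + 4)]


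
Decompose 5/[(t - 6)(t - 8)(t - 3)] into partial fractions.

Using cover-up method: P = -5/6, Q = 1/2, R = 1/3
Result: (-5/6)/(t - 6) + (1/2)/(t - 8) + (1/3)/(t - 3)


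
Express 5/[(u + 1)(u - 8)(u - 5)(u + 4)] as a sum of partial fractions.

Using Heaviside cover-up: (5/162)/(u + 1) + (5/324)/(u - 8) - (5/162)/(u - 5) - (5/324)/(u + 4)


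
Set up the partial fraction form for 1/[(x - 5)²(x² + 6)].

Repeated linear + quadratic: P/(x - 5) + Q/(x - 5)² + (Rx + S)/(x² + 6)


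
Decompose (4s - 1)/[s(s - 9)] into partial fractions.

At s=0: α = (4·0 - 1)/(0 - 9) = 1/9. At s=9: β = (4·9 - 1)/(9 - 0) = 35/9
Result: (1/9)/s + (35/9)/(s - 9)


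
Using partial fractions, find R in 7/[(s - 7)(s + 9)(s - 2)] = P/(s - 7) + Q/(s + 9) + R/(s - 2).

Cover-up at s = 2: R = 7/[(2 - 7)(2 + 9)] = 7/[(-5)(11)] = -7/55


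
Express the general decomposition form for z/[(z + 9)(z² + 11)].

Linear + irreducible quadratic: α/(z + 9) + (βz + γ)/(z² + 11)


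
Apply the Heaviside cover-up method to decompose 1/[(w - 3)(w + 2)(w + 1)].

Cover (w - 3), w=3: A = 1/[(3 + 2)(3 + 1)] = 1/20. Cover (w + 2), w=-2: B = 1/[(-2 - 3)(-2 + 1)] = 1/5. Cover (w + 1), w=-1: C = 1/[(-1 - 3)(-1 + 2)] = -1/4.
Result: (1/20)/(w - 3) + (1/5)/(w + 2) - (1/4)/(w + 1)


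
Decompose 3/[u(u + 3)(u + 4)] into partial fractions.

Using cover-up method: α = 1/4, β = -1, γ = 3/4
Result: (1/4)/u - 1/(u + 3) + (3/4)/(u + 4)


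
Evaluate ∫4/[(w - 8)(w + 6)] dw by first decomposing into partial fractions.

Decompose: 4/[(w - 8)(w + 6)] = (2/7)/(w - 8) - (2/7)/(w + 6). Integrate each term: (2/7) ln|(w - 8)| - (2/7) ln|(w + 6)| + C


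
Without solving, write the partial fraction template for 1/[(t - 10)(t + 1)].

Distinct linear factors: A/(t - 10) + B/(t + 1)


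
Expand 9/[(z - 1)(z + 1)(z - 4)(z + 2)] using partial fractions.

Using Heaviside cover-up: (-1/2)/(z - 1) + (9/10)/(z + 1) + (1/10)/(z - 4) - (1/2)/(z + 2)


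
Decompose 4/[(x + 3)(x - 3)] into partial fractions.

4/(x + 3)(x - 3) = α/(x + 3) + β/(x - 3). α = 4/(-3 - 3) = -2/3, β = 4/(3 + 3) = 2/3
Result: (-2/3)/(x + 3) + (2/3)/(x - 3)


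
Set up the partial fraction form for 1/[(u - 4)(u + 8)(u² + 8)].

Two linear + quadratic: P/(u - 4) + Q/(u + 8) + (Ru + S)/(u² + 8)


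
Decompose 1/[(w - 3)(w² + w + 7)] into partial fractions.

Cover-up at w = 3: α = 1/(3² + 1·3 + 7) = 1/19. Then β = -α = -1/19, γ = -α·(1 + 3) = -4/19
Result: (1/19)/(w - 3) - ((1/19)w + 4/19)/(w² + w + 7)


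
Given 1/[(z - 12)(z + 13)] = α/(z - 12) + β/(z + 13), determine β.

Cover-up at z = -13: β = 1/(-13 - 12) = -1/25


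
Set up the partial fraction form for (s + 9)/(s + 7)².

Repeated linear factor: α/(s + 7) + β/(s + 7)²


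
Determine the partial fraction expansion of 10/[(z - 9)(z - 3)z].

Using cover-up method: A = 5/27, B = -5/9, C = 10/27
Result: (5/27)/(z - 9) - (5/9)/(z - 3) + (10/27)/z


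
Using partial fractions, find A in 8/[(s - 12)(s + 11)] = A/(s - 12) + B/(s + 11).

Cover-up at s = 12: A = 8/(12 + 11) = 8/23


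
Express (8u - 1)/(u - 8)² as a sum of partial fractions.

(8u - 1) = A(u - 8) + B. At u = 8: B = 8·8 - 1 = 63. Coeff of u: A = 8
Result: 8/(u - 8) + 63/(u - 8)²


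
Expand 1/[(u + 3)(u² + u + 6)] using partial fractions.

Cover-up at u = -3: α = 1/((-3)² + 1·(-3) + 6) = 1/12. Then β = -α = -1/12, γ = -α·(1 - 3) = 1/6
Result: (1/12)/(u + 3) - ((1/12)u - 1/6)/(u² + u + 6)


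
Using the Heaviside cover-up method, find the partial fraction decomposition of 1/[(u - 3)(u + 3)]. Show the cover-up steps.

Cover (u - 3): set u=3, get A = 1/(3 + 3) = 1/6. Cover (u + 3): set u=-3, get B = 1/(-3 - 3) = -1/6.
Result: (1/6)/(u - 3) - (1/6)/(u + 3)


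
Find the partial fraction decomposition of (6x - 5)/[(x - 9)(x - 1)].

At x=9: P = (6·9 - 5)/(9 - 1) = 49/8. At x=1: Q = (6·1 - 5)/(1 - 9) = -1/8
Result: (49/8)/(x - 9) - (1/8)/(x - 1)


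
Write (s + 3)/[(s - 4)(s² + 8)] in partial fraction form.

At s=4: A = (1·4 + 3)/(4² + 8) = 7/24. B = -A = -7/24, C = 1 - 4·A = -1/6
Result: (7/24)/(s - 4) - ((7/24)s + 1/6)/(s² + 8)


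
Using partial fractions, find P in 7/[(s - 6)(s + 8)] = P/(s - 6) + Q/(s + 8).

Cover-up at s = 6: P = 7/(6 + 8) = 7/14 = 1/2


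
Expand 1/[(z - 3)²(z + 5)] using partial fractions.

Cover-up at z=-5: C = 1/(-5 - 3)² = 1/64. Cover-up at z=3: B = 1/(3 + 5) = 1/8. Comparing z² coeff: A = -C = -1/64
Result: (-1/64)/(z - 3) + (1/8)/(z - 3)² + (1/64)/(z + 5)


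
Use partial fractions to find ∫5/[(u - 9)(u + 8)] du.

Decompose: 5/[(u - 9)(u + 8)] = (5/17)/(u - 9) - (5/17)/(u + 8). Integrate each term: (5/17) ln|(u - 9)| - (5/17) ln|(u + 8)| + C


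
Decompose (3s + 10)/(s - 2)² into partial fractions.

(3s + 10) = α(s - 2) + β. At s = 2: β = 3·2 + 10 = 16. Coeff of s: α = 3
Result: 3/(s - 2) + 16/(s - 2)²


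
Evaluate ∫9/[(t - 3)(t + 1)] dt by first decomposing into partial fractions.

Decompose: 9/[(t - 3)(t + 1)] = (9/4)/(t - 3) - (9/4)/(t + 1). Integrate each term: (9/4) ln|(t - 3)| - (9/4) ln|(t + 1)| + C


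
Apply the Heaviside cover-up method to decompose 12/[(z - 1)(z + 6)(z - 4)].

Cover (z - 1), z=1: A = 12/[(1 + 6)(1 - 4)] = -4/7. Cover (z + 6), z=-6: B = 12/[(-6 - 1)(-6 - 4)] = 6/35. Cover (z - 4), z=4: C = 12/[(4 - 1)(4 + 6)] = 2/5.
Result: (-4/7)/(z - 1) + (6/35)/(z + 6) + (2/5)/(z - 4)


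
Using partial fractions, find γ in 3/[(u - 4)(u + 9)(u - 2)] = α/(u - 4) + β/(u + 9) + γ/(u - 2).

Cover-up at u = 2: γ = 3/[(2 - 4)(2 + 9)] = 3/[(-2)(11)] = -3/22


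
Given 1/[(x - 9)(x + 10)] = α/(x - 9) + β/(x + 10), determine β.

Cover-up at x = -10: β = 1/(-10 - 9) = -1/19


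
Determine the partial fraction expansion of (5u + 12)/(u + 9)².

(5u + 12) = A(u + 9) + B. At u = -9: B = 5·(-9) + 12 = -33. Coeff of u: A = 5
Result: 5/(u + 9) - 33/(u + 9)²


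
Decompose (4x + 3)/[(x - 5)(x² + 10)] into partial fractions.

At x=5: P = (4·5 + 3)/(5² + 10) = 23/35. Q = -P = -23/35, R = 4 - 5·P = 5/7
Result: (23/35)/(x - 5) - ((23/35)x - 5/7)/(x² + 10)


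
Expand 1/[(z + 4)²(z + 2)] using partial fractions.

Cover-up at z=-2: R = 1/(-2 + 4)² = 1/4. Cover-up at z=-4: Q = 1/(-4 + 2) = -1/2. Comparing z² coeff: P = -R = -1/4
Result: (-1/4)/(z + 4) - (1/2)/(z + 4)² + (1/4)/(z + 2)


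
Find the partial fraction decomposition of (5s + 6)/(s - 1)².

(5s + 6) = α(s - 1) + β. At s = 1: β = 5·1 + 6 = 11. Coeff of s: α = 5
Result: 5/(s - 1) + 11/(s - 1)²


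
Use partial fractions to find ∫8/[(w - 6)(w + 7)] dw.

Decompose: 8/[(w - 6)(w + 7)] = (8/13)/(w - 6) - (8/13)/(w + 7). Integrate each term: (8/13) ln|(w - 6)| - (8/13) ln|(w + 7)| + C


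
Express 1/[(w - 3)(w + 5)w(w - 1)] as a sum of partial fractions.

Using Heaviside cover-up: (1/48)/(w - 3) - (1/240)/(w + 5) + (1/15)/w - (1/12)/(w - 1)


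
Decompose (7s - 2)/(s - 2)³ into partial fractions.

(7s - 2) = α(s - 2)² + β(s - 2) + γ. At s = 2: γ = 7·2 - 2 = 12. Coefficients: α = 0, β = 7
Result: 7/(s - 2)² + 12/(s - 2)³


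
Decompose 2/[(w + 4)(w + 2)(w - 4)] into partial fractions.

Using cover-up method: P = 1/8, Q = -1/6, R = 1/24
Result: (1/8)/(w + 4) - (1/6)/(w + 2) + (1/24)/(w - 4)


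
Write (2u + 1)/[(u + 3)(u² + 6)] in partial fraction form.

At u=-3: α = (2·(-3) + 1)/((-3)² + 6) = -1/3. β = -α = 1/3, γ = 2 - (-3)·α = 1
Result: (-1/3)/(u + 3) + ((1/3)u + 1)/(u² + 6)


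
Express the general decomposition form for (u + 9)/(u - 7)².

Repeated linear factor: P/(u - 7) + Q/(u - 7)²


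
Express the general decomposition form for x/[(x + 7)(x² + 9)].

Linear + irreducible quadratic: α/(x + 7) + (βx + γ)/(x² + 9)


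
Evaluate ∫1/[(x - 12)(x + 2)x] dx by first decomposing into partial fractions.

Cover-up: A = 1/168, B = 1/28, C = -1/24. Decomposition: (1/168)/(x - 12) + (1/28)/(x + 2) - (1/24)/x. Integrate each term: (1/168) ln|(x - 12)| + (1/28) ln|(x + 2)| - (1/24) ln|x| + C


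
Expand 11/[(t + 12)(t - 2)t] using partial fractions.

Using cover-up method: A = 11/168, B = 11/28, C = -11/24
Result: (11/168)/(t + 12) + (11/28)/(t - 2) - (11/24)/t


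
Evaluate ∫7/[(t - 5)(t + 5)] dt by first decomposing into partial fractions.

Decompose: 7/[(t - 5)(t + 5)] = (7/10)/(t - 5) - (7/10)/(t + 5). Integrate each term: (7/10) ln|(t - 5)| - (7/10) ln|(t + 5)| + C


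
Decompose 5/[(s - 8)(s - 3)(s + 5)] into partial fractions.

Using cover-up method: A = 1/13, B = -1/8, C = 5/104
Result: (1/13)/(s - 8) - (1/8)/(s - 3) + (5/104)/(s + 5)


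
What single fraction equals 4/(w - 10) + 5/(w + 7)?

Common denominator (w - 10)(w + 7). Numerator: 4(w + 7) + 5(w - 10) = (4w + 28) + (5w - 50) = 9w - 22
Result: (9w - 22)/[(w - 10)(w + 7)]


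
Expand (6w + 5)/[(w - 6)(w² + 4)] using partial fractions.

At w=6: P = (6·6 + 5)/(6² + 4) = 41/40. Q = -P = -41/40, R = 6 - 6·P = -3/20
Result: (41/40)/(w - 6) - ((41/40)w + 3/20)/(w² + 4)


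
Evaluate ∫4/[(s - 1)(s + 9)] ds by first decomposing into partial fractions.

Decompose: 4/[(s - 1)(s + 9)] = (2/5)/(s - 1) - (2/5)/(s + 9). Integrate each term: (2/5) ln|(s - 1)| - (2/5) ln|(s + 9)| + C


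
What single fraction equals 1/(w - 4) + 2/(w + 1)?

Common denominator (w - 4)(w + 1). Numerator: 1(w + 1) + 2(w - 4) = (w + 1) + (2w - 8) = 3w - 7
Result: (3w - 7)/[(w - 4)(w + 1)]


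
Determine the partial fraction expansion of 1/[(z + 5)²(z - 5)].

Cover-up at z=5: C = 1/(5 + 5)² = 1/100. Cover-up at z=-5: B = 1/(-5 - 5) = -1/10. Comparing z² coeff: A = -C = -1/100
Result: (-1/100)/(z + 5) - (1/10)/(z + 5)² + (1/100)/(z - 5)


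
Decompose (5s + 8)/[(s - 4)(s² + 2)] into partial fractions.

At s=4: P = (5·4 + 8)/(4² + 2) = 14/9. Q = -P = -14/9, R = 5 - 4·P = -11/9
Result: (14/9)/(s - 4) - ((14/9)s + 11/9)/(s² + 2)


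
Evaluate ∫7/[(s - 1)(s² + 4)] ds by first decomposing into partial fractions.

Cover-up at s=1: α = 7/(1²+4) = 7/5. Coeff matching: β = -7/5, γ = -7/5. Decomposition: (7/5)/(s - 1) - ((7/5)s + 7/5)/(s² + 4). Integrate: linear → ln, quadratic → (1/2)ln + arctan: (7/5) ln|(s - 1)| - (7/10) ln(s² + 4) - (7/10) arctan(s/2) + C


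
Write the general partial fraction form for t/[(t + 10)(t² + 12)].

Linear + irreducible quadratic: P/(t + 10) + (Qt + R)/(t² + 12)


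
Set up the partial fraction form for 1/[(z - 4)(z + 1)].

Distinct linear factors: α/(z - 4) + β/(z + 1)


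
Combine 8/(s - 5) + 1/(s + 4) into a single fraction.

Common denominator (s - 5)(s + 4). Numerator: 8(s + 4) + 1(s - 5) = (8s + 32) + (s - 5) = 9s + 27
Result: (9s + 27)/[(s - 5)(s + 4)]


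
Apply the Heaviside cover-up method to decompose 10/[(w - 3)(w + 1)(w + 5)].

Cover (w - 3), w=3: A = 10/[(3 + 1)(3 + 5)] = 5/16. Cover (w + 1), w=-1: B = 10/[(-1 - 3)(-1 + 5)] = -5/8. Cover (w + 5), w=-5: C = 10/[(-5 - 3)(-5 + 1)] = 5/16.
Result: (5/16)/(w - 3) - (5/8)/(w + 1) + (5/16)/(w + 5)


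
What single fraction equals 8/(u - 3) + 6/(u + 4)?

Common denominator (u - 3)(u + 4). Numerator: 8(u + 4) + 6(u - 3) = (8u + 32) + (6u - 18) = 14u + 14
Result: (14u + 14)/[(u - 3)(u + 4)]


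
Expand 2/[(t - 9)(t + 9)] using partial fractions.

2/(t - 9)(t + 9) = A/(t - 9) + B/(t + 9). A = 2/(9 + 9) = 1/9, B = 2/(-9 - 9) = -1/9
Result: (1/9)/(t - 9) - (1/9)/(t + 9)


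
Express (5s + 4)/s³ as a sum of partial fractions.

(5s + 4) = Ps² + Qs + R. At s = 0: R = 5·0 + 4 = 4. Coefficients: P = 0, Q = 5
Result: 5/s² + 4/s³


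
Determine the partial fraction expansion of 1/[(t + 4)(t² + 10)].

Cover-up at t = -4: α = 1/((-4)² + 10) = 1/26. Then β = -α = -1/26, γ = -α·(0 - 4) = 2/13
Result: (1/26)/(t + 4) - ((1/26)t - 2/13)/(t² + 10)


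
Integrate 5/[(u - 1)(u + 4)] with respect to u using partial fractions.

Decompose: 5/[(u - 1)(u + 4)] = 1/(u - 1) - 1/(u + 4). Integrate each term: ln|(u - 1)| - ln|(u + 4)| + C


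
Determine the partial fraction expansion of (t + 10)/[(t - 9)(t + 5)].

At t=9: P = (1·9 + 10)/(9 + 5) = 19/14. At t=-5: Q = (1·(-5) + 10)/(-5 - 9) = -5/14
Result: (19/14)/(t - 9) - (5/14)/(t + 5)


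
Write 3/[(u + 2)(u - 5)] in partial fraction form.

3/(u + 2)(u - 5) = A/(u + 2) + B/(u - 5). A = 3/(-2 - 5) = -3/7, B = 3/(5 + 2) = 3/7
Result: (-3/7)/(u + 2) + (3/7)/(u - 5)


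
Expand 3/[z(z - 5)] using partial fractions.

3/z(z - 5) = α/z + β/(z - 5). α = 3/(0 - 5) = -3/5, β = 3/(5 - 0) = 3/5
Result: (-3/5)/z + (3/5)/(z - 5)


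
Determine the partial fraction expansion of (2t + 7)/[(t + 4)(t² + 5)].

At t=-4: α = (2·(-4) + 7)/((-4)² + 5) = -1/21. β = -α = 1/21, γ = 2 - (-4)·α = 38/21
Result: (-1/21)/(t + 4) + ((1/21)t + 38/21)/(t² + 5)


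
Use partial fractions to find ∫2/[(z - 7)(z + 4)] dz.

Decompose: 2/[(z - 7)(z + 4)] = (2/11)/(z - 7) - (2/11)/(z + 4). Integrate each term: (2/11) ln|(z - 7)| - (2/11) ln|(z + 4)| + C


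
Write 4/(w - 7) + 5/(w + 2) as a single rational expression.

Common denominator (w - 7)(w + 2). Numerator: 4(w + 2) + 5(w - 7) = (4w + 8) + (5w - 35) = 9w - 27
Result: (9w - 27)/[(w - 7)(w + 2)]


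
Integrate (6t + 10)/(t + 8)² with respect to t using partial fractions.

Decompose: A = 6, B = 6·(-8) + 10 = -38, so (6t + 10)/(t + 8)² = 6/(t + 8) - 38/(t + 8)². Integrate: ∫ A/(t + 8) dt = 6 ln|(t + 8)|; ∫ B/(t + 8)² dt = 38/(t + 8). Sum: 6 ln|(t + 8)| + 38/(t + 8) + C


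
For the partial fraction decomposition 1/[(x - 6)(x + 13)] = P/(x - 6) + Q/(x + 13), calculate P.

Cover-up at x = 6: P = 1/(6 + 13) = 1/19


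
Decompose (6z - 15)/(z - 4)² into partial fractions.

(6z - 15) = A(z - 4) + B. At z = 4: B = 6·4 - 15 = 9. Coeff of z: A = 6
Result: 6/(z - 4) + 9/(z - 4)²


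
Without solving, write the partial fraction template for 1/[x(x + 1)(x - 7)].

Three distinct linear factors: α/x + β/(x + 1) + γ/(x - 7)


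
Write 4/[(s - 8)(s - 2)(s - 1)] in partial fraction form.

Using cover-up method: P = 2/21, Q = -2/3, R = 4/7
Result: (2/21)/(s - 8) - (2/3)/(s - 2) + (4/7)/(s - 1)


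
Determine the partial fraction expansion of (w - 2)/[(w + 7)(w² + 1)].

At w=-7: α = (1·(-7) - 2)/((-7)² + 1) = -9/50. β = -α = 9/50, γ = 1 - (-7)·α = -13/50
Result: (-9/50)/(w + 7) + ((9/50)w - 13/50)/(w² + 1)


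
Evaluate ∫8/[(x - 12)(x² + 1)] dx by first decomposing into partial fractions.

Cover-up at x=12: P = 8/(12²+1) = 8/145. Coeff matching: Q = -8/145, R = -96/145. Decomposition: (8/145)/(x - 12) - ((8/145)x + 96/145)/(x² + 1). Integrate: linear → ln, quadratic → (1/2)ln + arctan: (8/145) ln|(x - 12)| - (4/145) ln(x² + 1) - (96/145) arctan(x) + C


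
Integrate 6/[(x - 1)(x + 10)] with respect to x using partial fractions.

Decompose: 6/[(x - 1)(x + 10)] = (6/11)/(x - 1) - (6/11)/(x + 10). Integrate each term: (6/11) ln|(x - 1)| - (6/11) ln|(x + 10)| + C


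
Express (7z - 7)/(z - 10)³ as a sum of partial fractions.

(7z - 7) = α(z - 10)² + β(z - 10) + γ. At z = 10: γ = 7·10 - 7 = 63. Coefficients: α = 0, β = 7
Result: 7/(z - 10)² + 63/(z - 10)³


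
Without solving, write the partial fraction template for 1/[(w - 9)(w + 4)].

Distinct linear factors: α/(w - 9) + β/(w + 4)


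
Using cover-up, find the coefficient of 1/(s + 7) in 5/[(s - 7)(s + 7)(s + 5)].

Cover (s + 7), set s=-7: 5/[(-7 - 7)(-7 + 5)] = 5/28


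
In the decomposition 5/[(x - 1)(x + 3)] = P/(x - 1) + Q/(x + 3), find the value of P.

Cover-up at x = 1: P = 5/(1 + 3) = 5/4


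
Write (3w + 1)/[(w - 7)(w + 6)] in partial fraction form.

At w=7: α = (3·7 + 1)/(7 + 6) = 22/13. At w=-6: β = (3·(-6) + 1)/(-6 - 7) = 17/13
Result: (22/13)/(w - 7) + (17/13)/(w + 6)


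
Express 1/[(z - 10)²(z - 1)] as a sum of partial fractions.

Cover-up at z=1: γ = 1/(1 - 10)² = 1/81. Cover-up at z=10: β = 1/(10 - 1) = 1/9. Comparing z² coeff: α = -γ = -1/81
Result: (-1/81)/(z - 10) + (1/9)/(z - 10)² + (1/81)/(z - 1)


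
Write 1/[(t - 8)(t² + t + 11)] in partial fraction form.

Cover-up at t = 8: P = 1/(8² + 1·8 + 11) = 1/83. Then Q = -P = -1/83, R = -P·(1 + 8) = -9/83
Result: (1/83)/(t - 8) - ((1/83)t + 9/83)/(t² + t + 11)


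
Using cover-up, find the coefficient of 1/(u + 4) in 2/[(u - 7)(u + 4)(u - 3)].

Cover (u + 4), set u=-4: 2/[(-4 - 7)(-4 - 3)] = 2/77


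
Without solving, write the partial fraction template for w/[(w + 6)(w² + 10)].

Linear + irreducible quadratic: A/(w + 6) + (Bw + C)/(w² + 10)


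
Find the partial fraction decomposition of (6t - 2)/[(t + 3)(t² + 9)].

At t=-3: A = (6·(-3) - 2)/((-3)² + 9) = -10/9. B = -A = 10/9, C = 6 - (-3)·A = 8/3
Result: (-10/9)/(t + 3) + ((10/9)t + 8/3)/(t² + 9)


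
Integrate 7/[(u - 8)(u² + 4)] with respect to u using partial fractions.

Cover-up at u=8: α = 7/(8²+4) = 7/68. Coeff matching: β = -7/68, γ = -14/17. Decomposition: (7/68)/(u - 8) - ((7/68)u + 14/17)/(u² + 4). Integrate: linear → ln, quadratic → (1/2)ln + arctan: (7/68) ln|(u - 8)| - (7/136) ln(u² + 4) - (7/17) arctan(u/2) + C


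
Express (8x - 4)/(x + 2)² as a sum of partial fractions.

(8x - 4) = α(x + 2) + β. At x = -2: β = 8·(-2) - 4 = -20. Coeff of x: α = 8
Result: 8/(x + 2) - 20/(x + 2)²


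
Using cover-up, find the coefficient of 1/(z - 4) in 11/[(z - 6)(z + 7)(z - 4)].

Cover (z - 4), set z=4: 11/[(4 - 6)(4 + 7)] = -1/2


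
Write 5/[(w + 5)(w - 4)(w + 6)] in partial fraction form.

Using cover-up method: P = -5/9, Q = 1/18, R = 1/2
Result: (-5/9)/(w + 5) + (1/18)/(w - 4) + (1/2)/(w + 6)


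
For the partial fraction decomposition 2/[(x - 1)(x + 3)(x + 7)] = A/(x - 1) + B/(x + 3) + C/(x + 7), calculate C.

Cover-up at x = -7: C = 2/[(-7 - 1)(-7 + 3)] = 2/[(-8)(-4)] = 2/32 = 1/16


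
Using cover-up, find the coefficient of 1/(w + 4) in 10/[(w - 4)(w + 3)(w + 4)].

Cover (w + 4), set w=-4: 10/[(-4 - 4)(-4 + 3)] = 5/4


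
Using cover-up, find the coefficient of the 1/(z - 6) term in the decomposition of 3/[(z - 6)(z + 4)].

Cover (z - 6), set z=6: 3/((z + 4) at z=6) = 3/(10) = 3/10


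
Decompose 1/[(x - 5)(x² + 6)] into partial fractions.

Cover-up at x = 5: P = 1/(5² + 6) = 1/31. Then Q = -P = -1/31, R = -P·(0 + 5) = -5/31
Result: (1/31)/(x - 5) - ((1/31)x + 5/31)/(x² + 6)


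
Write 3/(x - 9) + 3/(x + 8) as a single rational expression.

Common denominator (x - 9)(x + 8). Numerator: 3(x + 8) + 3(x - 9) = (3x + 24) + (3x - 27) = 6x - 3
Result: (6x - 3)/[(x - 9)(x + 8)]


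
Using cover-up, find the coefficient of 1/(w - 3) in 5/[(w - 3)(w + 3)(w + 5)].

Cover (w - 3), set w=3: 5/[(3 + 3)(3 + 5)] = 5/48


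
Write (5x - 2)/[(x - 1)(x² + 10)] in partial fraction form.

At x=1: α = (5·1 - 2)/(1² + 10) = 3/11. β = -α = -3/11, γ = 5 - 1·α = 52/11
Result: (3/11)/(x - 1) - ((3/11)x - 52/11)/(x² + 10)


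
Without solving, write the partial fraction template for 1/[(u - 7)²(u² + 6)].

Repeated linear + quadratic: α/(u - 7) + β/(u - 7)² + (γu + δ)/(u² + 6)


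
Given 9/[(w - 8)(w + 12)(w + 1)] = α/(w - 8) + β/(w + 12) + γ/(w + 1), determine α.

Cover-up at w = 8: α = 9/[(8 + 12)(8 + 1)] = 9/[(20)(9)] = 9/180 = 1/20


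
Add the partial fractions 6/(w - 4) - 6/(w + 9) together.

Common denominator (w - 4)(w + 9). Numerator: 6(w + 9) - 6(w - 4) = (6w + 54) - (6w - 24) = 78
Result: (78)/[(w - 4)(w + 9)]


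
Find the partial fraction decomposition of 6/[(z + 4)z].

6/(z + 4)z = α/(z + 4) + β/z. α = 6/(-4 - 0) = -3/2, β = 6/(0 + 4) = 3/2
Result: (-3/2)/(z + 4) + (3/2)/z


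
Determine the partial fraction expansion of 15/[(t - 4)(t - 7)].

15/(t - 4)(t - 7) = P/(t - 4) + Q/(t - 7). P = 15/(4 - 7) = -5, Q = 15/(7 - 4) = 5
Result: -5/(t - 4) + 5/(t - 7)


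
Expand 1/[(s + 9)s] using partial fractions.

1/(s + 9)s = α/(s + 9) + β/s. α = 1/(-9 - 0) = -1/9, β = 1/(0 + 9) = 1/9
Result: (-1/9)/(s + 9) + (1/9)/s


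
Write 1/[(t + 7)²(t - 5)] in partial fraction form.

Cover-up at t=5: R = 1/(5 + 7)² = 1/144. Cover-up at t=-7: Q = 1/(-7 - 5) = -1/12. Comparing t² coeff: P = -R = -1/144
Result: (-1/144)/(t + 7) - (1/12)/(t + 7)² + (1/144)/(t - 5)


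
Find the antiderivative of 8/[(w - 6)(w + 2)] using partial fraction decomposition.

Decompose: 8/[(w - 6)(w + 2)] = 1/(w - 6) - 1/(w + 2). Integrate each term: ln|(w - 6)| - ln|(w + 2)| + C


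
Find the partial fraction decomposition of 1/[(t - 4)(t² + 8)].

Cover-up at t = 4: α = 1/(4² + 8) = 1/24. Then β = -α = -1/24, γ = -α·(0 + 4) = -1/6
Result: (1/24)/(t - 4) - ((1/24)t + 1/6)/(t² + 8)
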